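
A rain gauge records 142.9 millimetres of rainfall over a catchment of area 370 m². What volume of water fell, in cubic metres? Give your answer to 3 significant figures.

52.9 cubic metres

1 mm over 1 m² is 1 L, so volume = 142.9 × 370 = 52873 L = 52.9 m³.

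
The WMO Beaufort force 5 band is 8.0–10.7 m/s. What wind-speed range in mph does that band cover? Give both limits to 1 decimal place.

8.0–10.7 m/s × 2.237 = 17.9–23.9 mph.

17.9 to 23.9 mph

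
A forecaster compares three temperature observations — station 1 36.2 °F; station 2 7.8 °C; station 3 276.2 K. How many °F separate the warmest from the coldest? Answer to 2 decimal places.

station 1: 36.2 °F = 2.333 °C.
station 3: 276.2 K = 3.050 °C.
Spread: 7.800 − 2.333 = 5.467 °C = 9.84 °F.

9.84 °F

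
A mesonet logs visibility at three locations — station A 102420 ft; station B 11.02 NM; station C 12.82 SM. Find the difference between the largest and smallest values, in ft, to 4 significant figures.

35460 ft

station B: 11.02 nmi = 66958.79 ft.
station C: 12.82 SM = 67689.60 ft.
Spread: 102420.00 − 66958.79 = 35460 ft.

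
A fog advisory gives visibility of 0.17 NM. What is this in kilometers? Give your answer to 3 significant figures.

0.315 km

1 nmi = 1.852 km, so 0.17 × 1.852 = 0.315 km.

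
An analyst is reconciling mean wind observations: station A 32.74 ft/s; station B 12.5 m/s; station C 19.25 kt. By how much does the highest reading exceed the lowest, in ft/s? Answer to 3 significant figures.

station B: 12.5 m/s = 41.0105 ft/s.
station C: 19.25 kt = 32.4903 ft/s.
Spread: 41.0105 − 32.4903 = 8.52 ft/s.

8.52 ft/s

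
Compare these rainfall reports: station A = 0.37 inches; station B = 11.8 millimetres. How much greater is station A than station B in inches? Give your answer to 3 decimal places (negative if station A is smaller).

-0.095 in

station B: 11.8 mm = 0.46457 in.
Difference: 0.37000 − 0.46457 = -0.095 in.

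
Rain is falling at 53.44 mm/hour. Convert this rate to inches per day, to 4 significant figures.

53.44 mm/hour × 0.0393701 in/mm × 24 hour/day = 50.49 in/day.

50.49 in/day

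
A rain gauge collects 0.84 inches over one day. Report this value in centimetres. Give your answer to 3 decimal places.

1 in = 2.54 cm, so 0.84 × 2.54 = 2.134 cm.

2.134 cm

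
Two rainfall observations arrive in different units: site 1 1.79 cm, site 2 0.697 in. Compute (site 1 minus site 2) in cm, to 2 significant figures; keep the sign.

0.020 cm

site 2: 0.697 in = 1.77038 cm.
Difference: 1.79000 − 1.77038 = 0.020 cm.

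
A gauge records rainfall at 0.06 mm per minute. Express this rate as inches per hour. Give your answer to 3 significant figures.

0.06 mm/minute × 0.0393701 in/mm × 60 minute/hour = 0.142 in/hour.

0.142 in/hour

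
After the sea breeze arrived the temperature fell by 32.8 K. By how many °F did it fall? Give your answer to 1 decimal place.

A change of 1 °C equals a change of 1.8 °F: Δ°F = 32.8 × 1.8 = 59.0 °F.

59.0 °F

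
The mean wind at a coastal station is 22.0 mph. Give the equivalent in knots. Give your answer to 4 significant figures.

1 mph = 0.868976 kt, so 22.0 × 0.868976 = 19.12 kt.

19.12 kt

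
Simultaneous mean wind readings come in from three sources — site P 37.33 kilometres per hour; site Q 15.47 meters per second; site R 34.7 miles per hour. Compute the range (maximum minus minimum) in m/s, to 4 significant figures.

site P: 37.33 km/h = 10.36944 m/s.
site R: 34.7 mph = 15.51229 m/s.
Spread: 15.51229 − 10.36944 = 5.143 m/s.

5.143 m/s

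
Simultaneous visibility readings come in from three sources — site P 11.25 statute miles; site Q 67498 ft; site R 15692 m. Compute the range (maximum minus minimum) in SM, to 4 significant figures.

site Q: 67498 ft = 12.78371 SM.
site R: 15692 m = 9.75056 SM.
Spread: 12.78371 − 9.75056 = 3.033 SM.

3.033 SM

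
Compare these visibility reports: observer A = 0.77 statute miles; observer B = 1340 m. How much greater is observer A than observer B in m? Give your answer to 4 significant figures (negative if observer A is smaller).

observer A: 0.77 SM = 1239.195 m.
Difference: 1239.195 − 1340.000 = -100.8 m.

-100.8 m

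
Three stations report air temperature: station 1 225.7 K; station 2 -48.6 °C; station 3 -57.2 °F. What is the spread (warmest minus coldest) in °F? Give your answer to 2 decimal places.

3.79 °F

station 1: 225.7 K = -47.450 °C.
station 3: -57.2 °F = -49.556 °C.
Spread: (-47.450) − (-49.556) = 2.106 °C = 3.79 °F.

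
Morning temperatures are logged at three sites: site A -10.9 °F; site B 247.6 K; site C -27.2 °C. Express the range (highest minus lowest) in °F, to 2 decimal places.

site A: -10.9 °F = -23.833 °C.
site B: 247.6 K = -25.550 °C.
Spread: (-23.833) − (-27.200) = 3.367 °C = 6.06 °F.

6.06 °F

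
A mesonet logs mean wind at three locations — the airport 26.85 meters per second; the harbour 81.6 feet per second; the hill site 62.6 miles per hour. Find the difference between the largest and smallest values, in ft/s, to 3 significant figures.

10.2 ft/s

the airport: 26.85 m/s = 88.091 ft/s.
the hill site: 62.6 mph = 91.813 ft/s.
Spread: 91.813 − 81.600 = 10.2 ft/s.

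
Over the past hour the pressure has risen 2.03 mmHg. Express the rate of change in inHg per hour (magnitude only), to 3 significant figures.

2.03 mmHg / 1 h × 0.0393701 inHg/mmHg = 0.0799 inHg/h.

0.0799 inHg per hour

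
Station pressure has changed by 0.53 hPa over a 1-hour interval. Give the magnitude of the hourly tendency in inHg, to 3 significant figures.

0.53 hPa / 1 h × 0.02953 inHg/hPa = 0.0157 inHg/h.

0.0157 inHg per hour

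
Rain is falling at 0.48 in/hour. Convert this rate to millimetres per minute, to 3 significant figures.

0.48 in/hour × 25.4 mm/in × 0.0166667 hour/minute = 0.203 mm/minute.

0.203 mm/minute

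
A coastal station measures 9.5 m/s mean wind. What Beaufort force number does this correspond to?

Beaufort force 5

9.5 m/s lies in the Beaufort 5 band (fresh breeze, 8.0–10.7 m/s).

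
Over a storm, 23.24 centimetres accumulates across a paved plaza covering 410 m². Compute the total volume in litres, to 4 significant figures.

Depth: 23.24 cm × 10 = 232.4 mm.
1 mm over 1 m² is 1 L, so volume = 232.4 × 410 = 95284 L ≈ 95280 L.

95280 litres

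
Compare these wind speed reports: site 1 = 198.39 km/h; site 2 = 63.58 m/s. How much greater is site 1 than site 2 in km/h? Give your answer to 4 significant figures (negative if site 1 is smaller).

site 2: 63.58 m/s = 228.8880 km/h.
Difference: 198.3900 − 228.8880 = -30.50 km/h.

-30.50 km/h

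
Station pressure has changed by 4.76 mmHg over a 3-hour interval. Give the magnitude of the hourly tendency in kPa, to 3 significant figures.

0.212 kPa per hour

4.76 mmHg / 3 h × 0.133322 kPa/mmHg = 0.212 kPa/h.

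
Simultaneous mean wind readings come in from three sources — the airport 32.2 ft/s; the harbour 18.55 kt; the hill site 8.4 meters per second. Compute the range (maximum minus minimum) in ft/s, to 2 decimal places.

the harbour: 18.55 kt = 31.3089 ft/s.
the hill site: 8.4 m/s = 27.5591 ft/s.
Spread: 32.2000 − 27.5591 = 4.64 ft/s.

4.64 ft/s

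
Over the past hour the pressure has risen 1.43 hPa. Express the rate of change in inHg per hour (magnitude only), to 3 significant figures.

0.0422 inHg per hour

1.43 hPa / 1 h × 0.02953 inHg/hPa = 0.0422 inHg/h.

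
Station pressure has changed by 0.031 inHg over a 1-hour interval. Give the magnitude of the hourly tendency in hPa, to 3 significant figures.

0.031 inHg / 1 h × 33.8639 hPa/inHg = 1.05 hPa/h.

1.05 hPa per hour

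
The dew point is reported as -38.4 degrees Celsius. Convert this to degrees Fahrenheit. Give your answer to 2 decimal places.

°F = °C × 9/5 + 32 = -38.4 × 1.8 + 32 = -37.12 °F.

-37.12 °F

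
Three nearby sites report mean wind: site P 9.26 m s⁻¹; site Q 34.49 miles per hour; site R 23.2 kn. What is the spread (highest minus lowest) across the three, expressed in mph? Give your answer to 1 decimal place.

site P: 9.26 m/s = 20.714 mph.
site R: 23.2 kt = 26.698 mph.
Spread: 34.490 − 20.714 = 13.8 mph.

13.8 mph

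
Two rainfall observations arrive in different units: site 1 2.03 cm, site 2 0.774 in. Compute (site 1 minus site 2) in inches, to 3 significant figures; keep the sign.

site 1: 2.03 cm = 0.799213 in.
Difference: 0.799213 − 0.774000 = 0.0252 in.

0.0252 in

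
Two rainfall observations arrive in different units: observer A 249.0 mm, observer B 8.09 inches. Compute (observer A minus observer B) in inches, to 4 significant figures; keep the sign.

1.713 in

observer A: 249.0 mm = 9.80315 in.
Difference: 9.80315 − 8.09000 = 1.713 in.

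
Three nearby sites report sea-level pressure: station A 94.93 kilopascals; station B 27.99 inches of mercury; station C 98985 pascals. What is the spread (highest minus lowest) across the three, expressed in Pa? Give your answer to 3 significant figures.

station A: 94.93 kPa = 94930.00 Pa.
station B: 27.99 inHg = 94785.03 Pa.
Spread: 98985.00 − 94785.03 = 4200 Pa.

4200 Pa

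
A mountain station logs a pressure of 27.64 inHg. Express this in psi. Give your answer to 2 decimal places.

1 inHg = 0.491154 psi, so 27.64 × 0.491154 = 13.58 psi.

13.58 psi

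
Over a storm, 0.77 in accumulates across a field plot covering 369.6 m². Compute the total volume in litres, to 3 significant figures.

7230 litres

Depth: 0.77 in × 25.4 = 19.558 mm.
1 mm over 1 m² is 1 L, so volume = 19.558 × 369.6 = 7228.6368 L ≈ 7230 L.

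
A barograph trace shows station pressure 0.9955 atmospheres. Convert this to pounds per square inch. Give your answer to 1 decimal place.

14.6 psi

1 atm = 14.6959 psi, so 0.9955 × 14.6959 = 14.6 psi.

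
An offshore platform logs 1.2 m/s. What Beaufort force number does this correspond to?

Beaufort force 1

1.2 m/s lies in the Beaufort 1 band (light air, 0.3–1.5 m/s).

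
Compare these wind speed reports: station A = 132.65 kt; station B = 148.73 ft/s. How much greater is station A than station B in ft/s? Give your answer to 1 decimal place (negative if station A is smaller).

75.2 ft/s

station A: 132.65 kt = 223.888 ft/s.
Difference: 223.888 − 148.730 = 75.2 ft/s.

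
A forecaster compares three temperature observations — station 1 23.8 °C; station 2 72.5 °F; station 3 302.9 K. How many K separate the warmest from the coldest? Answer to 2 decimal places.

station 2: 72.5 °F = 22.500 °C.
station 3: 302.9 K = 29.750 °C.
Spread: 29.750 − 22.500 = 7.250 °C.

7.25 K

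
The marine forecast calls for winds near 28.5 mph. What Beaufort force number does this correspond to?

Beaufort force 6

28.5 mph = 12.7 m/s, which is Beaufort 6 (strong breeze, 10.8–13.8 m/s).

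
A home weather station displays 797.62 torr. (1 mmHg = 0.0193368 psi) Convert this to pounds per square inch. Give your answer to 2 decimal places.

1 mmHg = 0.0193368 psi, so 797.62 × 0.0193368 = 15.42 psi.

15.42 psi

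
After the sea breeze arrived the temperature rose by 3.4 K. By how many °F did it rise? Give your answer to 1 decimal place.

For a temperature change the 32° offset cancels: Δ°F = 3.4 × 1.8 = 6.1 °F.

6.1 °F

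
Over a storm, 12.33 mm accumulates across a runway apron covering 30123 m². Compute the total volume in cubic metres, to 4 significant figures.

371.4 cubic metres

1 mm over 1 m² is 1 L, so volume = 12.33 × 30123 = 371416.59 L = 371.4 m³.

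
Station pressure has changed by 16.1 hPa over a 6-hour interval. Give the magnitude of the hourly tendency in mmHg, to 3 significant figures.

2.01 mmHg per hour

16.1 hPa / 6 h × 0.750062 mmHg/hPa = 2.01 mmHg/h.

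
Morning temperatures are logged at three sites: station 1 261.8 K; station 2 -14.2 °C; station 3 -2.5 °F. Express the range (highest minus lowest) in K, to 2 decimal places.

7.82 K

station 1: 261.8 K = -11.350 °C.
station 3: -2.5 °F = -19.167 °C.
Spread: (-11.350) − (-19.167) = 7.817 °C.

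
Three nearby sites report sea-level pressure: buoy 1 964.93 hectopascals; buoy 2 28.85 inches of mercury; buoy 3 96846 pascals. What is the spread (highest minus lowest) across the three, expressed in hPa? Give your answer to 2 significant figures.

buoy 2: 28.85 inHg = 976.97 hPa.
buoy 3: 96846 Pa = 968.46 hPa.
Spread: 976.97 − 964.93 = 12 hPa.

12 hPa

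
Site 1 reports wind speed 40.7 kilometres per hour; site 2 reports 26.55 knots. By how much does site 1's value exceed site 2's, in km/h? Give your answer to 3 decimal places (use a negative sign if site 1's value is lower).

-8.471 km/h

site 2: 26.55 kt = 49.17060 km/h.
Difference: 40.70000 − 49.17060 = -8.471 km/h.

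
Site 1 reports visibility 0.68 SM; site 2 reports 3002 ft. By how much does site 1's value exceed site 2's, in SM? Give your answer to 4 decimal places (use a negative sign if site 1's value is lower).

site 2: 3002 ft = 0.568561 SM.
Difference: 0.680000 − 0.568561 = 0.1114 SM.

0.1114 SM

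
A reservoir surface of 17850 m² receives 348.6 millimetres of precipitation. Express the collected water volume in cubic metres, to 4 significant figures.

1 mm over 1 m² is 1 L, so volume = 348.6 × 17850 = 6222510 L = 6223 m³.

6223 cubic metres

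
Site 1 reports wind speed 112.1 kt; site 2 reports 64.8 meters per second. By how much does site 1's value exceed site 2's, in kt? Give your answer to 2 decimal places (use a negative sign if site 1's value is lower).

-13.86 kt

site 2: 64.8 m/s = 125.9611 kt.
Difference: 112.1000 − 125.9611 = -13.86 kt.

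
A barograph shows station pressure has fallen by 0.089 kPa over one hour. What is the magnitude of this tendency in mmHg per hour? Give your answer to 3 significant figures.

0.668 mmHg per hour

0.089 kPa / 1 h × 7.50062 mmHg/kPa = 0.668 mmHg/h.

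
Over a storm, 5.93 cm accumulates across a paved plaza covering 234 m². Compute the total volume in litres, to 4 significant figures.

Depth: 5.93 cm × 10 = 59.3 mm.
1 mm over 1 m² is 1 L, so volume = 59.3 × 234 = 13876.2 L ≈ 13880 L.

13880 litres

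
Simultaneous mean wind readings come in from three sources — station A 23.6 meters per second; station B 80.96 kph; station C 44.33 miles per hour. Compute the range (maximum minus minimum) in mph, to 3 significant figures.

8.46 mph

station A: 23.6 m/s = 52.7917 mph.
station B: 80.96 km/h = 50.3062 mph.
Spread: 52.7917 − 44.3300 = 8.46 mph.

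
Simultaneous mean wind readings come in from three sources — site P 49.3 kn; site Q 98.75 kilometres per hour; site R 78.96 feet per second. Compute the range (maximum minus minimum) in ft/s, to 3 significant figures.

11.0 ft/s

site P: 49.3 kt = 83.209 ft/s.
site Q: 98.75 km/h = 89.995 ft/s.
Spread: 89.995 − 78.960 = 11.0 ft/s.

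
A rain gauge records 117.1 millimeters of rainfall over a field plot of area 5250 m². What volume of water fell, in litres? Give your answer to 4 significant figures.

614800 litres

1 mm over 1 m² is 1 L, so volume = 117.1 × 5250 = 614775 L ≈ 614800 L.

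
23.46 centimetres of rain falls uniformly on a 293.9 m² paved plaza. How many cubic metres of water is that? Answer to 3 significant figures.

Depth: 23.46 cm × 10 = 234.6 mm.
1 mm over 1 m² is 1 L, so volume = 234.6 × 293.9 = 68948.94 L = 68.9 m³.

68.9 cubic metres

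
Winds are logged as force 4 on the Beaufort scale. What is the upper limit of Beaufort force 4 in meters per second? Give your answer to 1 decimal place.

7.9 m/s

Beaufort 4 (moderate breeze) spans 5.5–7.9 m/s.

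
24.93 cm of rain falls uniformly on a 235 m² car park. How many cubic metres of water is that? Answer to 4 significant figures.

58.59 cubic metres

Depth: 24.93 cm × 10 = 249.3 mm.
1 mm over 1 m² is 1 L, so volume = 249.3 × 235 = 58585.5 L = 58.59 m³.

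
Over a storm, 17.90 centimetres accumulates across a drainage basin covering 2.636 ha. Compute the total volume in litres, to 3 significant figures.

Depth: 17.90 cm × 10 = 179 mm.
Area: 2.636 ha = 26360 m².
1 mm over 1 m² is 1 L, so volume = 179 × 26360 = 4718440 L ≈ 4720000 L.

4720000 litres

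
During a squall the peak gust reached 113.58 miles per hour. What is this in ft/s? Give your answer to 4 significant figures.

166.6 ft/s

1 mph = 1.46667 ft/s, so 113.58 × 1.46667 = 166.6 ft/s.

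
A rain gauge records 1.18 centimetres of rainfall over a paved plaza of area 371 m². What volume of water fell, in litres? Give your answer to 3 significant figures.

Depth: 1.18 cm × 10 = 11.8 mm.
1 mm over 1 m² is 1 L, so volume = 11.8 × 371 = 4377.8 L ≈ 4380 L.

4380 litres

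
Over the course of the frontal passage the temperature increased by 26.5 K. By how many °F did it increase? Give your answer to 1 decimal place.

Converting a difference, only the 9/5 scale factor applies: Δ°F = 26.5 × 1.8 = 47.7 °F.

47.7 °F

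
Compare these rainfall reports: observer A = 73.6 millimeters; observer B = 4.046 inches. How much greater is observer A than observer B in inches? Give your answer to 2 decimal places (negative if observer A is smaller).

observer A: 73.6 mm = 2.8976 in.
Difference: 2.8976 − 4.0460 = -1.15 in.

-1.15 in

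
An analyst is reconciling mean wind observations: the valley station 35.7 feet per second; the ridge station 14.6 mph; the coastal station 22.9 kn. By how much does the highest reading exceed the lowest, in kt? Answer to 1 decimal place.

10.2 kt

the valley station: 35.7 ft/s = 21.152 kt.
the ridge station: 14.6 mph = 12.687 kt.
Spread: 22.900 − 12.687 = 10.2 kt.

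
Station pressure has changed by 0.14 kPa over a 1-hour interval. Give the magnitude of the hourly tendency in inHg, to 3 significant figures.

0.14 kPa / 1 h × 0.2953 inHg/kPa = 0.0413 inHg/h.

0.0413 inHg per hour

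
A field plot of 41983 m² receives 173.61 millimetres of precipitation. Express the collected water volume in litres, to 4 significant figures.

7289000 litres

1 mm over 1 m² is 1 L, so volume = 173.61 × 41983 = 7288668.6 L ≈ 7289000 L.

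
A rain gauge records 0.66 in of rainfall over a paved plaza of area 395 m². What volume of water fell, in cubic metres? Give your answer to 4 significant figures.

6.622 cubic metres

Depth: 0.66 in × 25.4 = 16.764 mm.
1 mm over 1 m² is 1 L, so volume = 16.764 × 395 = 6621.78 L = 6.622 m³.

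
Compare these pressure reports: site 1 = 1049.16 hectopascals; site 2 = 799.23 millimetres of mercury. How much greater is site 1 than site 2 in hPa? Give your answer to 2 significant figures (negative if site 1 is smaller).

-16 hPa

site 2: 799.23 mmHg = 1065.55 hPa.
Difference: 1049.16 − 1065.55 = -16 hPa.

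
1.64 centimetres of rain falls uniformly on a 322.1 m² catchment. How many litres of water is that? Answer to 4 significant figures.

5282 litres

Depth: 1.64 cm × 10 = 16.4 mm.
1 mm over 1 m² is 1 L, so volume = 16.4 × 322.1 = 5282.44 L ≈ 5282 L.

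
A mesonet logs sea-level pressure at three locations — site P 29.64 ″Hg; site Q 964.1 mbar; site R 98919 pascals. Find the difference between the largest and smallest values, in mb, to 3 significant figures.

site P: 29.64 inHg = 1003.726 mb.
site R: 98919 Pa = 989.190 mb.
Spread: 1003.726 − 964.100 = 39.6 mb.

39.6 mb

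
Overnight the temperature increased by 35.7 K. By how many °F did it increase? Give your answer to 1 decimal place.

A change of 1 °C equals a change of 1.8 °F: Δ°F = 35.7 × 1.8 = 64.3 °F.

64.3 °F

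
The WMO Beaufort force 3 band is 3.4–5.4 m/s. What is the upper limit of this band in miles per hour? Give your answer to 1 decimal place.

12.1 mph

3.4–5.4 m/s × 2.237 = 7.6–12.1 mph.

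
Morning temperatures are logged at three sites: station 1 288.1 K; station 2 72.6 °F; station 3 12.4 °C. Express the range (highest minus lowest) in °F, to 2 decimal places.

18.28 °F

station 1: 288.1 K = 14.950 °C.
station 2: 72.6 °F = 22.556 °C.
Spread: 22.556 − 12.400 = 10.156 °C = 18.28 °F.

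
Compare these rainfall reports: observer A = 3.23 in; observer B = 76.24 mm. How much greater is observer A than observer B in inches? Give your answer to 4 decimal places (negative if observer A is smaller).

observer B: 76.24 mm = 3.001575 in.
Difference: 3.230000 − 3.001575 = 0.2284 in.

0.2284 in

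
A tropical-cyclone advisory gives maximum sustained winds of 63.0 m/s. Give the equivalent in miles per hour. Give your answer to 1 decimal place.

140.9 mph

1 m/s = 2.23694 mph, so 63.0 × 2.23694 = 140.9 mph.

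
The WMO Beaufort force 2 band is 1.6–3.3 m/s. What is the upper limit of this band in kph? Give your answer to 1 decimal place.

1.6–3.3 m/s × 3.6 = 5.8–11.9 km/h.

11.9 km/h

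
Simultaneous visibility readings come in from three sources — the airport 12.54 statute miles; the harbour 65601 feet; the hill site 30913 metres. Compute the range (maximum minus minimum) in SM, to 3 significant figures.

6.78 SM

the harbour: 65601 ft = 12.4244 SM.
the hill site: 30913 m = 19.2084 SM.
Spread: 19.2084 − 12.4244 = 6.78 SM.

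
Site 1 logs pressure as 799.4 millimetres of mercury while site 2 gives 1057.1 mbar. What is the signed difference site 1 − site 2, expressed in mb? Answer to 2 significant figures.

site 1: 799.4 mmHg = 1065.779 mb.
Difference: 1065.779 − 1057.100 = 8.7 mb.

8.7 mb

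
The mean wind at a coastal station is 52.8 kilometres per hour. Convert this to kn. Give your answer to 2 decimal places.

1 km/h = 0.539957 kt, so 52.8 × 0.539957 = 28.51 kt.

28.51 kt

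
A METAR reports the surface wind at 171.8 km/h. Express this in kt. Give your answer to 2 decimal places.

92.76 kt

1 km/h = 0.539957 kt, so 171.8 × 0.539957 = 92.76 kt.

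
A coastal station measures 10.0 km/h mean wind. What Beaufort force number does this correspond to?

Beaufort force 2

10.0 km/h = 2.8 m/s, which is Beaufort 2 (light breeze, 1.6–3.3 m/s).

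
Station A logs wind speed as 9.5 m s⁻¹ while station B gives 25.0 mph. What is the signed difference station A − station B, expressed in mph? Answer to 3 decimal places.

-3.749 mph

station A: 9.5 m/s = 21.25089 mph.
Difference: 21.25089 − 25.00000 = -3.749 mph.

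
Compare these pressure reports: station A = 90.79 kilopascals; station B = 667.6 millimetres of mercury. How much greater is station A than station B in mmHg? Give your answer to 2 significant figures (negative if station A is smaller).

13 mmHg

station A: 90.79 kPa = 680.98 mmHg.
Difference: 680.98 − 667.60 = 13 mmHg.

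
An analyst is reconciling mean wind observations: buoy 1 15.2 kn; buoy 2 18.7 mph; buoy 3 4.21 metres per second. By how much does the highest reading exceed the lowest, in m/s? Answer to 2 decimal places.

buoy 1: 15.2 kt = 7.8196 m/s.
buoy 2: 18.7 mph = 8.3596 m/s.
Spread: 8.3596 − 4.2100 = 4.15 m/s.

4.15 m/s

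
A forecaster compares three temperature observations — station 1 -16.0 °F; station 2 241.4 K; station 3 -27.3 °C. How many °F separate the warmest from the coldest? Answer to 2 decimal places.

9.15 °F

station 1: -16.0 °F = -26.667 °C.
station 2: 241.4 K = -31.750 °C.
Spread: (-26.667) − (-31.750) = 5.083 °C = 9.15 °F.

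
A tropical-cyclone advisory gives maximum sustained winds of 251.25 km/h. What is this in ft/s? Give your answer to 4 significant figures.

229.0 ft/s

1 km/h = 0.911344 ft/s, so 251.25 × 0.911344 = 229.0 ft/s.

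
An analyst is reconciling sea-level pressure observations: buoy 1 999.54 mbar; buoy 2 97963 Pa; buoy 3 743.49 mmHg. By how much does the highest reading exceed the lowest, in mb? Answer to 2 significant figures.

buoy 2: 97963 Pa = 979.63 mb.
buoy 3: 743.49 mmHg = 991.24 mb.
Spread: 999.54 − 979.63 = 20 mb.

20 mb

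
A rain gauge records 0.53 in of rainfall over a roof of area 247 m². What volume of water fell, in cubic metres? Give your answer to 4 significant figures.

Depth: 0.53 in × 25.4 = 13.462 mm.
1 mm over 1 m² is 1 L, so volume = 13.462 × 247 = 3325.114 L = 3.325 m³.

3.325 cubic metres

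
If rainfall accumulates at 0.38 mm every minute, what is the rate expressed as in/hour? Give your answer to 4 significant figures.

0.38 mm/minute × 0.0393701 in/mm × 60 minute/hour = 0.8976 in/hour.

0.8976 in/hour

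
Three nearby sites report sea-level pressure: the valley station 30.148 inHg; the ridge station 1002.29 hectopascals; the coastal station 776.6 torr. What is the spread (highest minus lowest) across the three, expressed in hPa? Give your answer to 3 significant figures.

33.1 hPa

the valley station: 30.148 inHg = 1020.929 hPa.
the coastal station: 776.6 mmHg = 1035.382 hPa.
Spread: 1035.382 − 1002.290 = 33.1 hPa.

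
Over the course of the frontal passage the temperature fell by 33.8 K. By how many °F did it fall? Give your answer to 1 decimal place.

60.8 °F

A change of 1 °C equals a change of 1.8 °F: Δ°F = 33.8 × 1.8 = 60.8 °F.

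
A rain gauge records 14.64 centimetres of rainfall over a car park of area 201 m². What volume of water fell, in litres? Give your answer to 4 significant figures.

Depth: 14.64 cm × 10 = 146.4 mm.
1 mm over 1 m² is 1 L, so volume = 146.4 × 201 = 29426.4 L ≈ 29430 L.

29430 litres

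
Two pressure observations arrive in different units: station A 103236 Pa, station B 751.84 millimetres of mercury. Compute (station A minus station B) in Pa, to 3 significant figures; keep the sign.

3000 Pa

station B: 751.84 mmHg = 100237.10 Pa.
Difference: 103236.00 − 100237.10 = 3000 Pa.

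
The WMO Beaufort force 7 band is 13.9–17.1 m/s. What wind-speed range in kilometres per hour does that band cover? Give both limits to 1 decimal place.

50.0 to 61.6 km/h

13.9–17.1 m/s × 3.6 = 50.0–61.6 km/h.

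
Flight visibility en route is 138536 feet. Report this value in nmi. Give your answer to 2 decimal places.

22.80 nmi

1 ft = 0.000164579 nmi, so 138536 × 0.000164579 = 22.80 nmi.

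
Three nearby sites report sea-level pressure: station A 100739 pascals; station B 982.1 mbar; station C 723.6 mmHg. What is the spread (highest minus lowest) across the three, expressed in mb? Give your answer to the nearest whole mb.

station A: 100739 Pa = 1007.39 mb.
station C: 723.6 mmHg = 964.72 mb.
Spread: 1007.39 − 964.72 = 43 mb.

43 mb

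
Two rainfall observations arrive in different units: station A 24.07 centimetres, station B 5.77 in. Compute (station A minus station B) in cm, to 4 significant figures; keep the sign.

9.414 cm

station B: 5.77 in = 14.65580 cm.
Difference: 24.07000 − 14.65580 = 9.414 cm.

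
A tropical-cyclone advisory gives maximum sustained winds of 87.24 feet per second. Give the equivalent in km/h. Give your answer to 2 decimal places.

1 ft/s = 1.09728 km/h, so 87.24 × 1.09728 = 95.73 km/h.

95.73 km/h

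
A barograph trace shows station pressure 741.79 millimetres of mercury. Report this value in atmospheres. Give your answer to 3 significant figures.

1 mmHg = 0.00131579 atm, so 741.79 × 0.00131579 = 0.976 atm.

0.976 atm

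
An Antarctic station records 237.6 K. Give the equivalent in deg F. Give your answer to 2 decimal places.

-31.99 °F

First to °C: -35.55 °C.
Then to °F: -31.99 °F.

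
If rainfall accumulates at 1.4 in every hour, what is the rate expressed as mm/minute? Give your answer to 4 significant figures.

0.5927 mm/minute

1.4 in/hour × 25.4 mm/in × 0.0166667 hour/minute = 0.5927 mm/minute.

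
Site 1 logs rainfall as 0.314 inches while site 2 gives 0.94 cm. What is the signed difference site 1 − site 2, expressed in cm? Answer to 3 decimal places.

site 1: 0.314 in = 0.79756 cm.
Difference: 0.79756 − 0.94000 = -0.142 cm.

-0.142 cm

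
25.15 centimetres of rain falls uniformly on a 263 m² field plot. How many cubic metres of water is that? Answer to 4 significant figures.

66.14 cubic metres

Depth: 25.15 cm × 10 = 251.5 mm.
1 mm over 1 m² is 1 L, so volume = 251.5 × 263 = 66144.5 L = 66.14 m³.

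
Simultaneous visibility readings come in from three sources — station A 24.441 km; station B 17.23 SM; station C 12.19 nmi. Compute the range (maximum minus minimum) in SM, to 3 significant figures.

station A: 24.441 km = 15.1869 SM.
station C: 12.19 nmi = 14.0280 SM.
Spread: 17.2300 − 14.0280 = 3.20 SM.

3.20 SM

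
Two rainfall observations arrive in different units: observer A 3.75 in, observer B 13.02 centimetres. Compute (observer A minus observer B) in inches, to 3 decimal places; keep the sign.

observer B: 13.02 cm = 5.12598 in.
Difference: 3.75000 − 5.12598 = -1.376 in.

-1.376 in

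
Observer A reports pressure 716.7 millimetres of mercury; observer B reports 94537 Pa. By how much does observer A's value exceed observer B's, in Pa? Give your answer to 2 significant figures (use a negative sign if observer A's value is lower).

1000 Pa

observer A: 716.7 mmHg = 95552.16 Pa.
Difference: 95552.16 − 94537.00 = 1000 Pa.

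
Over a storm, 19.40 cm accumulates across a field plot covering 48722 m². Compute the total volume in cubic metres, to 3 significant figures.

Depth: 19.40 cm × 10 = 194 mm.
1 mm over 1 m² is 1 L, so volume = 194 × 48722 = 9452068 L = 9450 m³.

9450 cubic metres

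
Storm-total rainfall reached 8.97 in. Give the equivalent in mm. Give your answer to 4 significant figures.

1 in = 25.4 mm, so 8.97 × 25.4 = 227.8 mm.

227.8 mm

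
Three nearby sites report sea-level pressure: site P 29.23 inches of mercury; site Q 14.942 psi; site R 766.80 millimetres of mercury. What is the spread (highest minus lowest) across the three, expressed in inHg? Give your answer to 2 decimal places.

site Q: 14.942 psi = 30.4222 inHg.
site R: 766.80 mmHg = 30.1890 inHg.
Spread: 30.4222 − 29.2300 = 1.19 inHg.

1.19 inHg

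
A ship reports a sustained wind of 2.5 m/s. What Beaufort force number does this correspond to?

2.5 m/s lies in the Beaufort 2 band (light breeze, 1.6–3.3 m/s).

Beaufort force 2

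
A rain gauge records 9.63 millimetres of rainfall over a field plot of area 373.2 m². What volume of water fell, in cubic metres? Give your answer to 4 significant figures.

1 mm over 1 m² is 1 L, so volume = 9.63 × 373.2 = 3593.916 L = 3.594 m³.

3.594 cubic metres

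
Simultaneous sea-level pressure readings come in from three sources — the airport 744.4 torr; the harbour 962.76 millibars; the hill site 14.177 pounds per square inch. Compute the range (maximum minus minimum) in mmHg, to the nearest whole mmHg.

the harbour: 962.76 mb = 722.13 mmHg.
the hill site: 14.177 psi = 733.16 mmHg.
Spread: 744.40 − 722.13 = 22 mmHg.

22 mmHg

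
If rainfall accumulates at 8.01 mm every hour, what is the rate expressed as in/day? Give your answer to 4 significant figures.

8.01 mm/hour × 0.0393701 in/mm × 24 hour/day = 7.569 in/day.

7.569 in/day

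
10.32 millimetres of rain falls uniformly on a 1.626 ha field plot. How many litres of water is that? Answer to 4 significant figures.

167800 litres

Area: 1.626 ha = 16260 m².
1 mm over 1 m² is 1 L, so volume = 10.32 × 16260 = 167803.2 L ≈ 167800 L.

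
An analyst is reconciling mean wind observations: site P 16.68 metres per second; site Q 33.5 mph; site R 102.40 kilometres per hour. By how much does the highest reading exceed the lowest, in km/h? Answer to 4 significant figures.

48.49 km/h

site P: 16.68 m/s = 60.0480 km/h.
site Q: 33.5 mph = 53.9130 km/h.
Spread: 102.4000 − 53.9130 = 48.49 km/h.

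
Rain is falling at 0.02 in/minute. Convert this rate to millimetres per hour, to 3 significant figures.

30.5 mm/hour

0.02 in/minute × 25.4 mm/in × 60 minute/hour = 30.5 mm/hour.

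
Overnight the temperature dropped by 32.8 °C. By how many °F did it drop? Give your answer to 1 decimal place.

59.0 °F

A change of 1 °C equals a change of 1.8 °F: Δ°F = 32.8 × 1.8 = 59.0 °F.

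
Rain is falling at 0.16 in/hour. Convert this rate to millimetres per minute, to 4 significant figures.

0.06773 mm/minute

0.16 in/hour × 25.4 mm/in × 0.0166667 hour/minute = 0.06773 mm/minute.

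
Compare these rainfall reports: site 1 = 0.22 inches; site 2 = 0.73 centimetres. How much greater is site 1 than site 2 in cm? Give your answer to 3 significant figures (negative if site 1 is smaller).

site 1: 0.22 in = 0.55880 cm.
Difference: 0.55880 − 0.73000 = -0.171 cm.

-0.171 cm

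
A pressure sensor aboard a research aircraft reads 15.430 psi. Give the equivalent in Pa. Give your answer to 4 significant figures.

1 psi = 6894.76 Pa, so 15.430 × 6894.76 = 106400 Pa.

106400 Pa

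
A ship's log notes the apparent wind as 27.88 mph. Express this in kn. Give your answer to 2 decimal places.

1 mph = 0.868976 kt, so 27.88 × 0.868976 = 24.23 kt.

24.23 kt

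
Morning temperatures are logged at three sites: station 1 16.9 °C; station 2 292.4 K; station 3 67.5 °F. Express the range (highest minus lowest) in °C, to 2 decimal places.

2.82 °C

station 2: 292.4 K = 19.250 °C.
station 3: 67.5 °F = 19.722 °C.
Spread: 19.722 − 16.900 = 2.822 °C.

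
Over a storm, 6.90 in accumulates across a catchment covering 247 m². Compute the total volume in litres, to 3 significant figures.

43300 litres

Depth: 6.90 in × 25.4 = 175.26 mm.
1 mm over 1 m² is 1 L, so volume = 175.26 × 247 = 43289.22 L ≈ 43300 L.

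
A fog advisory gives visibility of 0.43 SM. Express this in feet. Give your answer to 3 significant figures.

1 SM = 5280 ft, so 0.43 × 5280 = 2270 ft.

2270 ft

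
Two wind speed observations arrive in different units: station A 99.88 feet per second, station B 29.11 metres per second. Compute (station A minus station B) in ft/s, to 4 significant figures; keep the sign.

4.375 ft/s

station B: 29.11 m/s = 95.50525 ft/s.
Difference: 99.88000 − 95.50525 = 4.375 ft/s.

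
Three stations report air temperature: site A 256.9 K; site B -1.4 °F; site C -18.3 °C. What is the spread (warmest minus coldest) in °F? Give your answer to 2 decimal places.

site A: 256.9 K = -16.250 °C.
site B: -1.4 °F = -18.556 °C.
Spread: (-16.250) − (-18.556) = 2.306 °C = 4.15 °F.

4.15 °F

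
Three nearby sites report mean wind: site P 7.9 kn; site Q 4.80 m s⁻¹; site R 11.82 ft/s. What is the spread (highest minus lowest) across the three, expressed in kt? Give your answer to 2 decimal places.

2.33 kt

site Q: 4.80 m/s = 9.3305 kt.
site R: 11.82 ft/s = 7.0032 kt.
Spread: 9.3305 − 7.0032 = 2.33 kt.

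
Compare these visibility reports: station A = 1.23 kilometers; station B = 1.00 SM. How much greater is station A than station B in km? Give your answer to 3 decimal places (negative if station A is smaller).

station B: 1.00 SM = 1.60934 km.
Difference: 1.23000 − 1.60934 = -0.379 km.

-0.379 km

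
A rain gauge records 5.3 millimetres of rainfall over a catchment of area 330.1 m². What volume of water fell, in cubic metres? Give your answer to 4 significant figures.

1 mm over 1 m² is 1 L, so volume = 5.3 × 330.1 = 1749.53 L = 1.750 m³.

1.750 cubic metres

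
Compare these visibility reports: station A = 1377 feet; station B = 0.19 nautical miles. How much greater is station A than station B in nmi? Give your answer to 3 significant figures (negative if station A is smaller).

0.0366 nmi

station A: 1377 ft = 0.226625 nmi.
Difference: 0.226625 − 0.190000 = 0.0366 nmi.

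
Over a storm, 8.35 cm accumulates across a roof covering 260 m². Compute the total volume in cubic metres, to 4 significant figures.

Depth: 8.35 cm × 10 = 83.5 mm.
1 mm over 1 m² is 1 L, so volume = 83.5 × 260 = 21710 L = 21.71 m³.

21.71 cubic metres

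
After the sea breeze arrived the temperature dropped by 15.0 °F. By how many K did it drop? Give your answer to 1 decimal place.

For a temperature change the 32° offset cancels: ΔK = 15.0 × 0.5556 = 8.3 K.

8.3 K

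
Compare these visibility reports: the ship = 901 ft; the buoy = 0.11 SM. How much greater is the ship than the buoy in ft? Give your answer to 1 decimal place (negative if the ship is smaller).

the buoy: 0.11 SM = 580.800 ft.
Difference: 901.000 − 580.800 = 320.2 ft.

320.2 ft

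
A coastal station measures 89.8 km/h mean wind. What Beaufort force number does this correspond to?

89.8 km/h = 24.9 m/s, which is Beaufort 10 (storm, 24.5–28.4 m/s).

Beaufort force 10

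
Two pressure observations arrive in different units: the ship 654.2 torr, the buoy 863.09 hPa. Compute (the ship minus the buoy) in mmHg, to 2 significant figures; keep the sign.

the buoy: 863.09 hPa = 647.371 mmHg.
Difference: 654.200 − 647.371 = 6.8 mmHg.

6.8 mmHg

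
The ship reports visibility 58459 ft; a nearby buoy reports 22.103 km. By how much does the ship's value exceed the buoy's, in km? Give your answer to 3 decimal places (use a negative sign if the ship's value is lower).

-4.285 km

the ship: 58459 ft = 17.81830 km.
Difference: 17.81830 − 22.10300 = -4.285 km.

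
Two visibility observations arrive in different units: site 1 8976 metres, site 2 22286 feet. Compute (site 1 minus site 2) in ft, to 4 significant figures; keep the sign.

7163 ft

site 1: 8976 m = 29448.82 ft.
Difference: 29448.82 − 22286.00 = 7163 ft.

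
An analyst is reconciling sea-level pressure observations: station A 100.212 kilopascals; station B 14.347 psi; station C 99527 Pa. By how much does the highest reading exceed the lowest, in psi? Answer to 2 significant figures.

station A: 100.212 kPa = 14.5345 psi.
station C: 99527 Pa = 14.4352 psi.
Spread: 14.5345 − 14.3470 = 0.19 psi.

0.19 psi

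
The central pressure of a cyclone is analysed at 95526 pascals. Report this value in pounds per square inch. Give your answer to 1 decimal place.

13.9 psi

1 Pa = 0.000145038 psi, so 95526 × 0.000145038 = 13.9 psi.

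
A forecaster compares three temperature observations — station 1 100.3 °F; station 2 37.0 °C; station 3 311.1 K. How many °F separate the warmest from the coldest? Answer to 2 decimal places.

1.71 °F

station 1: 100.3 °F = 37.944 °C.
station 3: 311.1 K = 37.950 °C.
Spread: 37.950 − 37.000 = 0.950 °C = 1.71 °F.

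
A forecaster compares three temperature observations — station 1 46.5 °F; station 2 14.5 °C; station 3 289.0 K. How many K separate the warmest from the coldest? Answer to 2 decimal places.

station 1: 46.5 °F = 8.056 °C.
station 3: 289.0 K = 15.850 °C.
Spread: 15.850 − 8.056 = 7.794 °C.

7.79 K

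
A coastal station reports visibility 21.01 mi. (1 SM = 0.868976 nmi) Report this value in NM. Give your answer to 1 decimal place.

1 SM = 0.868976 nmi, so 21.01 × 0.868976 = 18.3 nmi.

18.3 nmi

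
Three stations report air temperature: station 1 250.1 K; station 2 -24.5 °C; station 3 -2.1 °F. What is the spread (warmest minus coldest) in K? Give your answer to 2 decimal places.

5.56 K

station 1: 250.1 K = -23.050 °C.
station 3: -2.1 °F = -18.944 °C.
Spread: (-18.944) − (-24.500) = 5.556 °C.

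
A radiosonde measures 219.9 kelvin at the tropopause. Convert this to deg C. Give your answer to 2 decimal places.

°C = 219.9 − 273.15 = -53.25 °C.

-53.25 °C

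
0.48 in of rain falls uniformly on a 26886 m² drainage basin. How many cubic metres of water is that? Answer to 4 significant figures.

327.8 cubic metres

Depth: 0.48 in × 25.4 = 12.192 mm.
1 mm over 1 m² is 1 L, so volume = 12.192 × 26886 = 327794.11 L = 327.8 m³.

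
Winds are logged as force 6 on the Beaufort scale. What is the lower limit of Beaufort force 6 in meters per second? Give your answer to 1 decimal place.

10.8 m/s

Beaufort 6 (strong breeze) spans 10.8–13.8 m/s.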